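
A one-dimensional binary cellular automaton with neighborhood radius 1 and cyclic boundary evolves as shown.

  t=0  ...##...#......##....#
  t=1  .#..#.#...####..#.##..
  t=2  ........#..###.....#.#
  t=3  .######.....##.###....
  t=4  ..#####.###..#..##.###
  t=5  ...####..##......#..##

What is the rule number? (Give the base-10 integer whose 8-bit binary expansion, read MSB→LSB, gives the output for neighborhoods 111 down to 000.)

193

  [7] ### => #  t=1,i=11
  [6] ##. => #  t=0,i=4
  [5] #.# => .  t=1,i=5
  [4] #.. => .  t=0,i=0
  [3] .## => .  t=0,i=3
  [2] .#. => .  t=0,i=8
  [1] ..# => .  t=0,i=2
  [0] ... => #  t=0,i=1
  bits 11000001 = 193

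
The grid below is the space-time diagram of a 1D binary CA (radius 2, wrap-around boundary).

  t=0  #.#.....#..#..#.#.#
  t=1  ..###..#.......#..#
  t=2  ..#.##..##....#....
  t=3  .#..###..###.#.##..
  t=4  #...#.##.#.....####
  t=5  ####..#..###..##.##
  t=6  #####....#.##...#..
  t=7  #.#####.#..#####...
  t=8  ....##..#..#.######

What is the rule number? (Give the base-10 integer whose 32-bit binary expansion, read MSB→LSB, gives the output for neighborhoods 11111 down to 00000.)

  [31] ##### => #  t=4,i=17
  [30] ####. => #  t=4,i=18
  [29] ###.# => .  t=3,i=11
  [28] ###.. => #  t=1,i=4
  [27] ##.## => #  t=5,i=16
  [26] ##.#. => .  t=0,i=1
  [25] ##..# => #  t=1,i=5
  [24] ##... => #  t=2,i=10
  [23] #.### => .  t=5,i=17
  [22] #.##. => #  t=0,i=18
  [21] #.#.# => .  t=0,i=16
  [20] #.#.. => #  t=0,i=2
  [19] #..## => .  t=1,i=1
  [18] #..#. => .  t=0,i=10
  [17] #...# => #  t=3,i=18
  [16] #.... => #  t=0,i=4
  [15] .#### => .  t=4,i=16
  [14] .###. => .  t=1,i=3
  [13] .##.# => .  t=0,i=0
  [12] .##.. => #  t=2,i=5
  [11] .#.## => .  t=0,i=17
  [10] .#.#. => #  t=0,i=15
  [9] .#..# => .  t=0,i=9
  [8] .#... => #  t=0,i=3
  [7] ..### => #  t=1,i=2
  [6] ..##. => .  t=2,i=8
  [5] ..#.# => .  t=0,i=14
  [4] ..#.. => .  t=0,i=8
  [3] ...## => #  t=4,i=14
  [2] ...#. => #  t=0,i=7
  [1] ....# => .  t=0,i=6
  [0] ..... => .  t=0,i=5
  bits 11011011010100110001010110001100 = 3679655308

3679655308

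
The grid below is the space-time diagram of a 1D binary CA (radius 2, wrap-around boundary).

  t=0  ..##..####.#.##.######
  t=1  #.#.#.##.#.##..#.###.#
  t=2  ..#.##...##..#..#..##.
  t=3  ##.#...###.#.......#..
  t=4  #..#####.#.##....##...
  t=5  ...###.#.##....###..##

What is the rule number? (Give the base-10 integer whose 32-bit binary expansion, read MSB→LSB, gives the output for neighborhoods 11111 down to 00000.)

3123874254

  nb #####: next=#  (t=0,i=18, bit31=1)
  nb ####.: next=.  (t=0,i=8, bit30=0)
  nb ###.#: next=#  (t=0,i=9, bit29=1)
  nb ###..: next=#  (t=0,i=21, bit28=1)
  nb ##.##: next=#  (t=0,i=15, bit27=1)
  nb ##.#.: next=.  (t=0,i=10, bit26=0)
  nb ##..#: next=#  (t=0,i=0, bit25=1)
  nb ##...: next=.  (t=2,i=6, bit24=0)
  nb #.###: next=.  (t=0,i=16, bit23=0)
  nb #.##.: next=.  (t=0,i=13, bit22=0)
  nb #.#.#: next=#  (t=0,i=11, bit21=1)
  nb #.#..: next=#  (t=3,i=3, bit20=1)
  nb #..##: next=.  (t=0,i=1, bit19=0)
  nb #..#.: next=.  (t=1,i=14, bit18=0)
  nb #...#: next=#  (t=2,i=0, bit17=1)
  nb #....: next=.  (t=3,i=13, bit16=0)
  nb .####: next=#  (t=0,i=7, bit15=1)
  nb .###.: next=.  (t=1,i=18, bit14=0)
  nb .##.#: next=.  (t=0,i=14, bit13=0)
  nb .##..: next=.  (t=0,i=3, bit12=0)
  nb .#.##: next=#  (t=0,i=12, bit11=1)
  nb .#.#.: next=.  (t=1,i=3, bit10=0)
  nb .#..#: next=.  (t=2,i=14, bit9=0)
  nb .#...: next=#  (t=3,i=4, bit8=1)
  nb ..###: next=#  (t=0,i=6, bit7=1)
  nb ..##.: next=#  (t=0,i=2, bit6=1)
  nb ..#.#: next=.  (t=1,i=15, bit5=0)
  nb ..#..: next=.  (t=2,i=13, bit4=0)
  nb ...##: next=#  (t=2,i=8, bit3=1)
  nb ...#.: next=#  (t=2,i=1, bit2=1)
  nb ....#: next=#  (t=3,i=17, bit1=1)
  nb .....: next=.  (t=3,i=14, bit0=0)
  bits 10111010001100101000100111001110 = 3123874254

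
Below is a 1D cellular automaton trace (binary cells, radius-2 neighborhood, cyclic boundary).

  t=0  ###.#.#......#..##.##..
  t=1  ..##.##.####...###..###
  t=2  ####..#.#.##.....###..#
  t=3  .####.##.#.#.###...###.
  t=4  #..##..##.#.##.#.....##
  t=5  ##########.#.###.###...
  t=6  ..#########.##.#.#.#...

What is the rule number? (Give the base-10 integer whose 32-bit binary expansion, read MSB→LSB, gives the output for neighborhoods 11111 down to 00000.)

  nb #####: next=#  (t=2,i=1, bit31=1)
  nb ####.: next=#  (t=1,i=10, bit30=1)
  nb ###.#: next=#  (t=0,i=2, bit29=1)
  nb ###..: next=#  (t=1,i=11, bit28=1)
  nb ##.##: next=.  (t=0,i=18, bit27=0)
  nb ##.#.: next=#  (t=0,i=3, bit26=1)
  nb ##..#: next=#  (t=0,i=21, bit25=1)
  nb ##...: next=.  (t=1,i=12, bit24=0)
  nb #.###: next=#  (t=1,i=8, bit23=1)
  nb #.##.: next=.  (t=0,i=19, bit22=0)
  nb #.#.#: next=.  (t=0,i=4, bit21=0)
  nb #.#..: next=#  (t=0,i=6, bit20=1)
  nb #..##: next=#  (t=0,i=15, bit19=1)
  nb #..#.: next=.  (t=2,i=5, bit18=0)
  nb #...#: next=.  (t=1,i=13, bit17=0)
  nb #....: next=#  (t=0,i=8, bit16=1)
  nb .####: next=.  (t=1,i=9, bit15=0)
  nb .###.: next=.  (t=0,i=1, bit14=0)
  nb .##.#: next=#  (t=0,i=17, bit13=1)
  nb .##..: next=#  (t=0,i=20, bit12=1)
  nb .#.##: next=#  (t=2,i=9, bit11=1)
  nb .#.#.: next=#  (t=0,i=5, bit10=1)
  nb .#..#: next=.  (t=0,i=14, bit9=0)
  nb .#...: next=.  (t=0,i=7, bit8=0)
  nb ..###: next=.  (t=0,i=0, bit7=0)
  nb ..##.: next=#  (t=0,i=16, bit6=1)
  nb ..#.#: next=#  (t=2,i=6, bit5=1)
  nb ..#..: next=.  (t=0,i=13, bit4=0)
  nb ...##: next=.  (t=1,i=14, bit3=0)
  nb ...#.: next=.  (t=0,i=12, bit2=0)
  nb ....#: next=#  (t=0,i=11, bit1=1)
  nb .....: next=#  (t=0,i=9, bit0=1)
  bits 11110110100110010011110001100011 = 4137237603

4137237603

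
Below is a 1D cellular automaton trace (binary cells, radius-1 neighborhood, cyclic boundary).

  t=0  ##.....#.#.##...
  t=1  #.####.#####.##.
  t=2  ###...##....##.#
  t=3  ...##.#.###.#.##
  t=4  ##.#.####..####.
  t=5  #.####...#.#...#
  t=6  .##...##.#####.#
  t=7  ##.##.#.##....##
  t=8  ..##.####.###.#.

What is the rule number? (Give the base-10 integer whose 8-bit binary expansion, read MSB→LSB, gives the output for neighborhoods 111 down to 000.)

  ###|.  b7=0 t=1,i=3
  ##.|.  b6=0 t=0,i=1
  #.#|#  b5=1 t=0,i=8
  #..|#  b4=1 t=0,i=2
  .##|#  b3=1 t=0,i=0
  .#.|#  b2=1 t=0,i=7
  ..#|.  b1=0 t=0,i=6
  ...|#  b0=1 t=0,i=3
  bits 00111101 = 61

61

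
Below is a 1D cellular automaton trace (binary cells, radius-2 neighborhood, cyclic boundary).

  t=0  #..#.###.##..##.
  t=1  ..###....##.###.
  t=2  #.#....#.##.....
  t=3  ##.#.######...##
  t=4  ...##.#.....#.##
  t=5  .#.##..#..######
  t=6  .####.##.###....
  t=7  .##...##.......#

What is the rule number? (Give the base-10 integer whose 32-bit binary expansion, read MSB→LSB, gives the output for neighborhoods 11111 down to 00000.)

7257590

  ##### -> .   bit 31 = 0  t=3,i=7
  ####. -> .   bit 30 = 0  t=3,i=0
  ###.# -> .   bit 29 = 0  t=0,i=7
  ###.. -> .   bit 28 = 0  t=1,i=4
  ##.## -> .   bit 27 = 0  t=0,i=8
  ##.#. -> .   bit 26 = 0  t=0,i=15
  ##..# -> .   bit 25 = 0  t=0,i=11
  ##... -> .   bit 24 = 0  t=1,i=5
  #.### -> .   bit 23 = 0  t=0,i=5
  #.##. -> #   bit 22 = 1  t=0,i=9
  #.#.# -> #   bit 21 = 1  t=3,i=3
  #.#.. -> .   bit 20 = 0  t=0,i=0
  #..## -> #   bit 19 = 1  t=0,i=12
  #..#. -> #   bit 18 = 1  t=0,i=2
  #...# -> #   bit 17 = 1  t=1,i=0
  #.... -> .   bit 16 = 0  t=1,i=6
  .#### -> #   bit 15 = 1  t=3,i=6
  .###. -> .   bit 14 = 0  t=0,i=6
  .##.# -> #   bit 13 = 1  t=0,i=14
  .##.. -> #   bit 12 = 1  t=0,i=10
  .#.## -> #   bit 11 = 1  t=0,i=4
  .#.#. -> #   bit 10 = 1  t=2,i=1
  .#..# -> .   bit 9 = 0  t=0,i=1
  .#... -> #   bit 8 = 1  t=2,i=3
  ..### -> #   bit 7 = 1  t=1,i=2
  ..##. -> #   bit 6 = 1  t=0,i=13
  ..#.# -> #   bit 5 = 1  t=0,i=3
  ..#.. -> #   bit 4 = 1  t=5,i=7
  ...## -> .   bit 3 = 0  t=1,i=1
  ...#. -> #   bit 2 = 1  t=2,i=6
  ....# -> #   bit 1 = 1  t=1,i=7
  ..... -> .   bit 0 = 0  t=2,i=13
  bits 00000000011011101011110111110110 = 7257590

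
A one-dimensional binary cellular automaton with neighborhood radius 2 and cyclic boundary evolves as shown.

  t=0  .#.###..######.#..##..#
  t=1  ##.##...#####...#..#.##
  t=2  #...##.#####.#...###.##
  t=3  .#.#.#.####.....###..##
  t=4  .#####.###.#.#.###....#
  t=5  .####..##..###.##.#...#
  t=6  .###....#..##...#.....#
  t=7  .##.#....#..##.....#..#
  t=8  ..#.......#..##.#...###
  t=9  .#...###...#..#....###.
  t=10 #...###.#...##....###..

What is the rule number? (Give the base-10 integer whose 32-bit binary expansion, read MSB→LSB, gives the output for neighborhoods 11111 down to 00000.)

  ##### -> #   bit 31 = 1  t=0,i=10
  ####. -> #   bit 30 = 1  t=0,i=12
  ###.# -> .   bit 29 = 0  t=0,i=13
  ###.. -> .   bit 28 = 0  t=0,i=5
  ##.## -> .   bit 27 = 0  t=1,i=2
  ##.#. -> .   bit 26 = 0  t=0,i=14
  ##..# -> .   bit 25 = 0  t=0,i=6
  ##... -> #   bit 24 = 1  t=1,i=5
  #.### -> #   bit 23 = 1  t=0,i=3
  #.##. -> .   bit 22 = 0  t=1,i=3
  #.#.# -> #   bit 21 = 1  t=0,i=1
  #.#.. -> .   bit 20 = 0  t=0,i=15
  #..## -> .   bit 19 = 0  t=0,i=7
  #..#. -> #   bit 18 = 1  t=0,i=21
  #...# -> .   bit 17 = 0  t=1,i=6
  #.... -> .   bit 16 = 0  t=3,i=12
  .#### -> #   bit 15 = 1  t=0,i=9
  .###. -> #   bit 14 = 1  t=0,i=4
  .##.# -> #   bit 13 = 1  t=2,i=5
  .##.. -> #   bit 12 = 1  t=0,i=19
  .#.## -> .   bit 11 = 0  t=0,i=2
  .#.#. -> #   bit 10 = 1  t=0,i=0
  .#..# -> #   bit 9 = 1  t=0,i=16
  .#... -> .   bit 8 = 0  t=2,i=14
  ..### -> #   bit 7 = 1  t=0,i=8
  ..##. -> .   bit 6 = 0  t=0,i=18
  ..#.# -> #   bit 5 = 1  t=0,i=22
  ..#.. -> .   bit 4 = 0  t=1,i=16
  ...## -> #   bit 3 = 1  t=1,i=7
  ...#. -> .   bit 2 = 0  t=1,i=15
  ....# -> .   bit 1 = 0  t=3,i=14
  ..... -> #   bit 0 = 1  t=3,i=13
  bits 11000001101001001111011010101001 = 3248813737

3248813737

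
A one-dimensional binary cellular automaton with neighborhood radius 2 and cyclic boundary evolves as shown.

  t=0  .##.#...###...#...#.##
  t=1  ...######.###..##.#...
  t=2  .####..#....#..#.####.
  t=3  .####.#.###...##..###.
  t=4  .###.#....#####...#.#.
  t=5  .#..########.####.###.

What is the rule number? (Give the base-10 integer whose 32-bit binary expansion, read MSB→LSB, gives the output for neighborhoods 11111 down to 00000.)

1427604970

  nb #####: next=.  (t=1,i=5, bit31=0)
  nb ####.: next=#  (t=1,i=7, bit30=1)
  nb ###.#: next=.  (t=1,i=8, bit29=0)
  nb ###..: next=#  (t=0,i=10, bit28=1)
  nb ##.##: next=.  (t=0,i=0, bit27=0)
  nb ##.#.: next=#  (t=0,i=3, bit26=1)
  nb ##..#: next=.  (t=1,i=13, bit25=0)
  nb ##...: next=#  (t=0,i=11, bit24=1)
  nb #.###: next=.  (t=1,i=10, bit23=0)
  nb #.##.: next=.  (t=0,i=1, bit22=0)
  nb #.#.#: next=.  (t=3,i=6, bit21=0)
  nb #.#..: next=#  (t=0,i=4, bit20=1)
  nb #..##: next=.  (t=1,i=14, bit19=0)
  nb #..#.: next=#  (t=2,i=6, bit18=1)
  nb #...#: next=#  (t=0,i=6, bit17=1)
  nb #....: next=#  (t=1,i=20, bit16=1)
  nb .####: next=#  (t=1,i=4, bit15=1)
  nb .###.: next=.  (t=0,i=9, bit14=0)
  nb .##.#: next=.  (t=0,i=2, bit13=0)
  nb .##..: next=.  (t=3,i=15, bit12=0)
  nb .#.##: next=.  (t=0,i=19, bit11=0)
  nb .#.#.: next=#  (t=4,i=19, bit10=1)
  nb .#..#: next=.  (t=2,i=13, bit9=0)
  nb .#...: next=#  (t=0,i=5, bit8=1)
  nb ..###: next=#  (t=0,i=8, bit7=1)
  nb ..##.: next=#  (t=1,i=15, bit6=1)
  nb ..#.#: next=#  (t=0,i=18, bit5=1)
  nb ..#..: next=.  (t=0,i=14, bit4=0)
  nb ...##: next=#  (t=0,i=7, bit3=1)
  nb ...#.: next=.  (t=0,i=13, bit2=0)
  nb ....#: next=#  (t=1,i=1, bit1=1)
  nb .....: next=.  (t=1,i=0, bit0=0)
  bits 01010101000101111000010111101010 = 1427604970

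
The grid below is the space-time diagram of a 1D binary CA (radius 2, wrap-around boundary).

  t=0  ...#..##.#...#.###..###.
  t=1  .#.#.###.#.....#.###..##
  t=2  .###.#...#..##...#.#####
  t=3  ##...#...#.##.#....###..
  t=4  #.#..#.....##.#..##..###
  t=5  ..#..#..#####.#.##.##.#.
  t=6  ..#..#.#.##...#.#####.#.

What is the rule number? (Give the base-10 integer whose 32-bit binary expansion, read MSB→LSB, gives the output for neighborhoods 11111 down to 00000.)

2616763483

  [31] ##### => #  t=2,i=21
  [30] ####. => .  t=2,i=22
  [29] ###.# => .  t=1,i=7
  [28] ###.. => #  t=0,i=17
  [27] ##.## => #  t=2,i=0
  [26] ##.#. => .  t=0,i=8
  [25] ##..# => #  t=0,i=18
  [24] ##... => #  t=0,i=23
  [23] #.### => #  t=0,i=15
  [22] #.##. => #  t=3,i=11
  [21] #.#.# => #  t=1,i=1
  [20] #.#.. => #  t=0,i=9
  [19] #..## => #  t=0,i=5
  [18] #..#. => .  t=4,i=4
  [17] #...# => .  t=0,i=11
  [16] #.... => .  t=0,i=0
  [15] .#### => #  t=2,i=20
  [14] .###. => .  t=0,i=16
  [13] .##.# => #  t=0,i=7
  [12] .##.. => .  t=2,i=13
  [11] .#.## => .  t=0,i=14
  [10] .#.#. => #  t=1,i=2
  [9] .#..# => .  t=0,i=4
  [8] .#... => .  t=0,i=10
  [7] ..### => .  t=0,i=20
  [6] ..##. => #  t=0,i=6
  [5] ..#.# => .  t=0,i=13
  [4] ..#.. => #  t=0,i=3
  [3] ...## => #  t=3,i=18
  [2] ...#. => .  t=0,i=2
  [1] ....# => #  t=0,i=1
  [0] ..... => #  t=1,i=12
  bits 10011011111110001010010001011011 = 2616763483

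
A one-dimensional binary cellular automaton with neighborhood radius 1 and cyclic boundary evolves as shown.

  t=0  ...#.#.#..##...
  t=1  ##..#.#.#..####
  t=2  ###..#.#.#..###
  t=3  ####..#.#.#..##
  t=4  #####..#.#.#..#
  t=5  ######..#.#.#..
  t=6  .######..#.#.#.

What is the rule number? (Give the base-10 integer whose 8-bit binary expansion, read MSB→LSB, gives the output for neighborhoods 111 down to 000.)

  ###|#  b7=1 t=1,i=0
  ##.|#  b6=1 t=0,i=11
  #.#|#  b5=1 t=0,i=4
  #..|#  b4=1 t=0,i=8
  .##|.  b3=0 t=0,i=10
  .#.|.  b2=0 t=0,i=3
  ..#|.  b1=0 t=0,i=2
  ...|#  b0=1 t=0,i=0
  bits 11110001 = 241

241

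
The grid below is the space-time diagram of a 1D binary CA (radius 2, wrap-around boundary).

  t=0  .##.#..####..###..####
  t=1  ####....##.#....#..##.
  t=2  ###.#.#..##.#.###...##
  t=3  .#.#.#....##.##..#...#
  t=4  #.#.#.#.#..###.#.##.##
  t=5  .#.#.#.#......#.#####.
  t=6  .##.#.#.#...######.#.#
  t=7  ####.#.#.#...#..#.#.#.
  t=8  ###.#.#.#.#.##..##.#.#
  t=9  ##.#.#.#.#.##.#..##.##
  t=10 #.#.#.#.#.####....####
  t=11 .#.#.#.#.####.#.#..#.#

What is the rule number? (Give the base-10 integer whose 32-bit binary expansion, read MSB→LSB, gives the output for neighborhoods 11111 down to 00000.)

  [31] ##### => .  t=2,i=0
  [30] ####. => #  t=0,i=9
  [29] ###.# => .  t=0,i=21
  [28] ###.. => .  t=0,i=10
  [27] ##.## => #  t=0,i=0
  [26] ##.#. => #  t=0,i=3
  [25] ##..# => #  t=0,i=11
  [24] ##... => #  t=1,i=4
  [23] #.### => #  t=1,i=0
  [22] #.##. => #  t=0,i=1
  [21] #.#.# => .  t=2,i=4
  [20] #.#.. => .  t=0,i=4
  [19] #..## => .  t=0,i=6
  [18] #..#. => .  t=3,i=16
  [17] #...# => .  t=2,i=18
  [16] #.... => .  t=1,i=5
  [15] .#### => #  t=0,i=8
  [14] .###. => .  t=0,i=14
  [13] .##.# => #  t=0,i=2
  [12] .##.. => .  t=3,i=14
  [11] .#.## => #  t=2,i=13
  [10] .#.#. => #  t=2,i=5
  [9] .#..# => .  t=0,i=5
  [8] .#... => #  t=1,i=12
  [7] ..### => .  t=0,i=7
  [6] ..##. => .  t=1,i=8
  [5] ..#.# => #  t=3,i=21
  [4] ..#.. => #  t=1,i=16
  [3] ...## => .  t=1,i=7
  [2] ...#. => #  t=1,i=15
  [1] ....# => #  t=1,i=6
  [0] ..... => .  t=5,i=10
  bits 01001111110000001010110100110110 = 1338027318

1338027318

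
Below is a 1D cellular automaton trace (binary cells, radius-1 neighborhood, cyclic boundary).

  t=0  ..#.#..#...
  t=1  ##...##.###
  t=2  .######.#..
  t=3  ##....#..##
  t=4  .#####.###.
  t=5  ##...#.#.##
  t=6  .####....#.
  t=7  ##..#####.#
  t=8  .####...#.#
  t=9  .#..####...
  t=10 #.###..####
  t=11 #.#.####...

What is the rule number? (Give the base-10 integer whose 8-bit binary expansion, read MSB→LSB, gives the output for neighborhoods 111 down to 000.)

91

  ###|.  b7=0 t=1,i=0
  ##.|#  b6=1 t=1,i=1
  #.#|.  b5=0 t=0,i=3
  #..|#  b4=1 t=0,i=5
  .##|#  b3=1 t=1,i=5
  .#.|.  b2=0 t=0,i=2
  ..#|#  b1=1 t=0,i=1
  ...|#  b0=1 t=0,i=0
  bits 01011011 = 91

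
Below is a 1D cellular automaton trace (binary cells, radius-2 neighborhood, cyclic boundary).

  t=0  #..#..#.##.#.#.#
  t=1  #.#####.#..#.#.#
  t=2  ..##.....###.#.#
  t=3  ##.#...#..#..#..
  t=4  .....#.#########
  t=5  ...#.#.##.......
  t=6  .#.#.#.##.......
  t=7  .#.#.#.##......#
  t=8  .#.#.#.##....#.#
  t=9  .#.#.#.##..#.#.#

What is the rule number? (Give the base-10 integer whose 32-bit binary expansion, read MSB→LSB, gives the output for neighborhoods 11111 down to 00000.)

  #####|.  b31=0 t=1,i=4
  ####.|.  b30=0 t=1,i=5
  ###.#|.  b29=0 t=1,i=6
  ###..|.  b28=0 t=4,i=15
  ##.##|.  b27=0 t=1,i=1
  ##.#.|.  b26=0 t=0,i=10
  ##..#|.  b25=0 t=0,i=1
  ##...|.  b24=0 t=2,i=4
  #.###|#  b23=1 t=1,i=2
  #.##.|#  b22=1 t=0,i=8
  #.#.#|#  b21=1 t=0,i=11
  #.#..|.  b20=0 t=1,i=8
  #..##|#  b19=1 t=2,i=1
  #..#.|#  b18=1 t=0,i=2
  #...#|#  b17=1 t=3,i=5
  #....|.  b16=0 t=2,i=5
  .####|#  b15=1 t=1,i=3
  .###.|#  b14=1 t=2,i=10
  .##.#|.  b13=0 t=0,i=9
  .##..|#  b12=1 t=0,i=0
  .#.##|.  b11=0 t=0,i=7
  .#.#.|.  b10=0 t=0,i=12
  .#..#|#  b9=1 t=0,i=4
  .#...|.  b8=0 t=3,i=4
  ..###|.  b7=0 t=2,i=9
  ..##.|.  b6=0 t=2,i=2
  ..#.#|#  b5=1 t=0,i=6
  ..#..|#  b4=1 t=0,i=3
  ...##|.  b3=0 t=2,i=8
  ...#.|.  b2=0 t=3,i=6
  ....#|#  b1=1 t=2,i=7
  .....|.  b0=0 t=2,i=6
  bits 00000000111011101101001000110010 = 15651378

15651378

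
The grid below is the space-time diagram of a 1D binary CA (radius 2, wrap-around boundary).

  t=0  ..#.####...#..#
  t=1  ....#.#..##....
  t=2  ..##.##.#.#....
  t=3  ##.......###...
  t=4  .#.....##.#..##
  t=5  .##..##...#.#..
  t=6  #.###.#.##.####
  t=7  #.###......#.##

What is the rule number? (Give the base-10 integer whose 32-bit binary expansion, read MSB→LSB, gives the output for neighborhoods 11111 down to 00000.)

3801765134

  nb #####: next=#  (t=6,i=13, bit31=1)
  nb ####.: next=#  (t=0,i=6, bit30=1)
  nb ###.#: next=#  (t=6,i=0, bit29=1)
  nb ###..: next=.  (t=0,i=7, bit28=0)
  nb ##.##: next=.  (t=2,i=4, bit27=0)
  nb ##.#.: next=.  (t=2,i=7, bit26=0)
  nb ##..#: next=#  (t=5,i=3, bit25=1)
  nb ##...: next=.  (t=0,i=8, bit24=0)
  nb #.###: next=#  (t=0,i=4, bit23=1)
  nb #.##.: next=.  (t=2,i=5, bit22=0)
  nb #.#.#: next=.  (t=2,i=8, bit21=0)
  nb #.#..: next=#  (t=1,i=6, bit20=1)
  nb #..##: next=#  (t=1,i=8, bit19=1)
  nb #..#.: next=.  (t=0,i=1, bit18=0)
  nb #...#: next=#  (t=0,i=9, bit17=1)
  nb #....: next=.  (t=1,i=12, bit16=0)
  nb .####: next=.  (t=0,i=5, bit15=0)
  nb .###.: next=#  (t=3,i=10, bit14=1)
  nb .##.#: next=.  (t=2,i=3, bit13=0)
  nb .##..: next=#  (t=1,i=10, bit12=1)
  nb .#.##: next=.  (t=0,i=3, bit11=0)
  nb .#.#.: next=#  (t=1,i=5, bit10=1)
  nb .#..#: next=.  (t=0,i=0, bit9=0)
  nb .#...: next=#  (t=2,i=11, bit8=1)
  nb ..###: next=.  (t=3,i=9, bit7=0)
  nb ..##.: next=.  (t=1,i=9, bit6=0)
  nb ..#.#: next=.  (t=0,i=2, bit5=0)
  nb ..#..: next=.  (t=0,i=11, bit4=0)
  nb ...##: next=#  (t=2,i=1, bit3=1)
  nb ...#.: next=#  (t=0,i=10, bit2=1)
  nb ....#: next=#  (t=1,i=2, bit1=1)
  nb .....: next=.  (t=1,i=0, bit0=0)
  bits 11100010100110100101010100001110 = 3801765134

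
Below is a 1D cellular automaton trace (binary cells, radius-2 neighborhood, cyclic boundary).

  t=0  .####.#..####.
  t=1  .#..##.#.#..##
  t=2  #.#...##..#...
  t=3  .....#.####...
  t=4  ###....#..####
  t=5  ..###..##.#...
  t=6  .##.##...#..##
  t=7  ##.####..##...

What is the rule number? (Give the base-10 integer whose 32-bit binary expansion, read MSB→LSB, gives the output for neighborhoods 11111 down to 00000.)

1071977113

  #####|.  b31=0 t=4,i=0
  ####.|.  b30=0 t=0,i=3
  ###.#|#  b29=1 t=0,i=4
  ###..|#  b28=1 t=0,i=12
  ##.##|#  b27=1 t=6,i=0
  ##.#.|#  b26=1 t=0,i=5
  ##..#|#  b25=1 t=0,i=13
  ##...|#  b24=1 t=3,i=11
  #.###|#  b23=1 t=3,i=7
  #.##.|#  b22=1 t=6,i=1
  #.#.#|#  b21=1 t=1,i=7
  #.#..|.  b20=0 t=0,i=6
  #..##|.  b19=0 t=0,i=0
  #..#.|#  b18=1 t=2,i=9
  #...#|.  b17=0 t=2,i=4
  #....|#  b16=1 t=3,i=12
  .####|.  b15=0 t=0,i=2
  .###.|.  b14=0 t=5,i=3
  .##.#|.  b13=0 t=1,i=5
  .##..|#  b12=1 t=2,i=7
  .#.##|.  b11=0 t=3,i=6
  .#.#.|.  b10=0 t=1,i=8
  .#..#|#  b9=1 t=0,i=7
  .#...|.  b8=0 t=2,i=3
  ..###|#  b7=1 t=0,i=1
  ..##.|.  b6=0 t=1,i=4
  ..#.#|.  b5=0 t=2,i=0
  ..#..|#  b4=1 t=2,i=10
  ...##|#  b3=1 t=2,i=5
  ...#.|.  b2=0 t=2,i=13
  ....#|.  b1=0 t=3,i=3
  .....|#  b0=1 t=3,i=0
  bits 00111111111001010001001010011001 = 1071977113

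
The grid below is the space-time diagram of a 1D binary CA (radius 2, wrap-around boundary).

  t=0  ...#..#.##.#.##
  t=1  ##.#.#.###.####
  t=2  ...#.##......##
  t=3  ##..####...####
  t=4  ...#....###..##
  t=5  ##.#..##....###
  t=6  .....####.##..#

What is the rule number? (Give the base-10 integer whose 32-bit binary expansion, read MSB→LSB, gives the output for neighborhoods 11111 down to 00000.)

2171484250

  nb #####: next=#  (t=1,i=13, bit31=1)
  nb ####.: next=.  (t=1,i=0, bit30=0)
  nb ###.#: next=.  (t=1,i=1, bit29=0)
  nb ###..: next=.  (t=3,i=1, bit28=0)
  nb ##.##: next=.  (t=1,i=10, bit27=0)
  nb ##.#.: next=.  (t=0,i=10, bit26=0)
  nb ##..#: next=.  (t=3,i=2, bit25=0)
  nb ##...: next=#  (t=0,i=0, bit24=1)
  nb #.###: next=.  (t=1,i=7, bit23=0)
  nb #.##.: next=#  (t=0,i=8, bit22=1)
  nb #.#.#: next=#  (t=0,i=11, bit21=1)
  nb #.#..: next=.  (t=5,i=3, bit20=0)
  nb #..##: next=#  (t=3,i=3, bit19=1)
  nb #..#.: next=#  (t=0,i=5, bit18=1)
  nb #...#: next=#  (t=0,i=1, bit17=1)
  nb #....: next=.  (t=2,i=8, bit16=0)
  nb .####: next=.  (t=1,i=12, bit15=0)
  nb .###.: next=.  (t=1,i=8, bit14=0)
  nb .##.#: next=#  (t=0,i=9, bit13=1)
  nb .##..: next=#  (t=0,i=14, bit12=1)
  nb .#.##: next=#  (t=0,i=7, bit11=1)
  nb .#.#.: next=.  (t=1,i=4, bit10=0)
  nb .#..#: next=.  (t=0,i=4, bit9=0)
  nb .#...: next=.  (t=4,i=4, bit8=0)
  nb ..###: next=.  (t=3,i=4, bit7=0)
  nb ..##.: next=#  (t=2,i=13, bit6=1)
  nb ..#.#: next=.  (t=0,i=6, bit5=0)
  nb ..#..: next=#  (t=0,i=3, bit4=1)
  nb ...##: next=#  (t=2,i=12, bit3=1)
  nb ...#.: next=.  (t=0,i=2, bit2=0)
  nb ....#: next=#  (t=2,i=11, bit1=1)
  nb .....: next=.  (t=2,i=9, bit0=0)
  bits 10000001011011100011100001011010 = 2171484250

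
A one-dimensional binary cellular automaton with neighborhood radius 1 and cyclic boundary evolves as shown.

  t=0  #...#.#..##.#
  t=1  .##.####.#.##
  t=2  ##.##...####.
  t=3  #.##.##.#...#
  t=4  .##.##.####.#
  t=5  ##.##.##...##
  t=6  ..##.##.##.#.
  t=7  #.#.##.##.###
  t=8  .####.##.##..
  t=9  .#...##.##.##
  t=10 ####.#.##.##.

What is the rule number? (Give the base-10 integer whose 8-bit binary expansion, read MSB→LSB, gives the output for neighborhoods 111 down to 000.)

  [7] ### => .  t=1,i=5
  [6] ##. => .  t=0,i=0
  [5] #.# => #  t=0,i=5
  [4] #.. => #  t=0,i=1
  [3] .## => #  t=0,i=9
  [2] .#. => #  t=0,i=4
  [1] ..# => .  t=0,i=3
  [0] ... => #  t=0,i=2
  bits 00111101 = 61

61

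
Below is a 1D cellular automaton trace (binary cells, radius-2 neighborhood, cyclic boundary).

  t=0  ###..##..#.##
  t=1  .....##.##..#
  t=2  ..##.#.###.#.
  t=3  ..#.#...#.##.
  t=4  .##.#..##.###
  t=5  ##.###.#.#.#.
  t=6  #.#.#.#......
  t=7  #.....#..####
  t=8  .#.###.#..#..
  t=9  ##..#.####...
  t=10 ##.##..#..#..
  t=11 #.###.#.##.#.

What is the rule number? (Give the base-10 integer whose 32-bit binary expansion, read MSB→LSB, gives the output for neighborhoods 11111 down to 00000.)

  #####|.  b31=0 t=0,i=0
  ####.|.  b30=0 t=0,i=1
  ###.#|.  b29=0 t=2,i=9
  ###..|.  b28=0 t=0,i=2
  ##.##|#  b27=1 t=1,i=7
  ##.#.|#  b26=1 t=2,i=4
  ##..#|.  b25=0 t=0,i=3
  ##...|#  b24=1 t=3,i=12
  #.###|.  b23=0 t=0,i=11
  #.##.|#  b22=1 t=1,i=8
  #.#.#|.  b21=0 t=2,i=5
  #.#..|#  b20=1 t=2,i=11
  #..##|.  b19=0 t=0,i=4
  #..#.|#  b18=1 t=0,i=8
  #...#|.  b17=0 t=2,i=0
  #....|.  b16=0 t=1,i=1
  .####|#  b15=1 t=0,i=12
  .###.|#  b14=1 t=2,i=8
  .##.#|.  b13=0 t=1,i=6
  .##..|#  b12=1 t=0,i=6
  .#.##|.  b11=0 t=0,i=10
  .#.#.|.  b10=0 t=3,i=3
  .#..#|#  b9=1 t=4,i=5
  .#...|.  b8=0 t=1,i=0
  ..###|.  b7=0 t=7,i=9
  ..##.|#  b6=1 t=0,i=5
  ..#.#|#  b5=1 t=0,i=9
  ..#..|.  b4=0 t=1,i=12
  ...##|.  b3=0 t=1,i=4
  ...#.|#  b2=1 t=3,i=1
  ....#|#  b1=1 t=1,i=3
  .....|#  b0=1 t=1,i=2
  bits 00001101010101001101001001100111 = 223662695

223662695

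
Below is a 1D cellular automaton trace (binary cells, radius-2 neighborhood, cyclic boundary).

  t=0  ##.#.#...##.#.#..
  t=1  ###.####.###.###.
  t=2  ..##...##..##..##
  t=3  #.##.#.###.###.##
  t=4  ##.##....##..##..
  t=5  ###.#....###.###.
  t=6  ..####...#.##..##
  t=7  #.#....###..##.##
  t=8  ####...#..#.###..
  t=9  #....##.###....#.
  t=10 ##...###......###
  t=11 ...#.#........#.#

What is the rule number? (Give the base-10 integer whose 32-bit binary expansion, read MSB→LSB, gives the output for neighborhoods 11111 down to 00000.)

  [31] ##### => #  t=10,i=16
  [30] ####. => .  t=1,i=6
  [29] ###.# => #  t=1,i=2
  [28] ###.. => .  t=6,i=5
  [27] ##.## => #  t=1,i=3
  [26] ##.#. => #  t=0,i=2
  [25] ##..# => #  t=2,i=0
  [24] ##... => .  t=2,i=4
  [23] #.### => .  t=1,i=0
  [22] #.##. => .  t=3,i=2
  [21] #.#.# => .  t=0,i=3
  [20] #.#.. => #  t=0,i=5
  [19] #..## => .  t=0,i=16
  [18] #..#. => #  t=8,i=9
  [17] #...# => #  t=0,i=7
  [16] #.... => .  t=4,i=6
  [15] .#### => .  t=1,i=5
  [14] .###. => .  t=1,i=1
  [13] .##.# => #  t=0,i=1
  [12] .##.. => #  t=2,i=3
  [11] .#.## => .  t=3,i=6
  [10] .#.#. => #  t=0,i=4
  [9] .#..# => #  t=0,i=15
  [8] .#... => #  t=0,i=6
  [7] ..### => #  t=5,i=9
  [6] ..##. => #  t=0,i=0
  [5] ..#.# => #  t=6,i=9
  [4] ..#.. => .  t=8,i=7
  [3] ...## => .  t=0,i=8
  [2] ...#. => #  t=6,i=8
  [1] ....# => .  t=4,i=7
  [0] ..... => .  t=10,i=10
  bits 10101110000101100011011111100100 = 2920691684

2920691684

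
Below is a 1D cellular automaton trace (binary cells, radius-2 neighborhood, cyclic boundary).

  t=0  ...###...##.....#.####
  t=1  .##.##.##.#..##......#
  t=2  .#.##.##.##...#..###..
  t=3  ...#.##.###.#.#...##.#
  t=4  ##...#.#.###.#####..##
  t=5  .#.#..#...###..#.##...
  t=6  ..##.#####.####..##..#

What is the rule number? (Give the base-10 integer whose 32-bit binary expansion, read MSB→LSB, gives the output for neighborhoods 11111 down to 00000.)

  nb #####: next=#  (t=4,i=15, bit31=1)
  nb ####.: next=.  (t=0,i=20, bit30=0)
  nb ###.#: next=#  (t=3,i=10, bit29=1)
  nb ###..: next=#  (t=0,i=5, bit28=1)
  nb ##.##: next=#  (t=1,i=3, bit27=1)
  nb ##.#.: next=#  (t=1,i=9, bit26=1)
  nb ##..#: next=#  (t=4,i=18, bit25=1)
  nb ##...: next=.  (t=0,i=0, bit24=0)
  nb #.###: next=.  (t=0,i=18, bit23=0)
  nb #.##.: next=#  (t=1,i=1, bit22=1)
  nb #.#.#: next=.  (t=3,i=12, bit21=0)
  nb #.#..: next=#  (t=1,i=10, bit20=1)
  nb #..##: next=.  (t=1,i=12, bit19=0)
  nb #..#.: next=#  (t=5,i=5, bit18=1)
  nb #...#: next=#  (t=0,i=1, bit17=1)
  nb #....: next=.  (t=0,i=12, bit16=0)
  nb .####: next=.  (t=0,i=19, bit15=0)
  nb .###.: next=#  (t=0,i=4, bit14=1)
  nb .##.#: next=.  (t=1,i=2, bit13=0)
  nb .##..: next=#  (t=0,i=10, bit12=1)
  nb .#.##: next=.  (t=0,i=17, bit11=0)
  nb .#.#.: next=#  (t=3,i=13, bit10=1)
  nb .#..#: next=.  (t=1,i=11, bit9=0)
  nb .#...: next=#  (t=3,i=0, bit8=1)
  nb ..###: next=.  (t=0,i=3, bit7=0)
  nb ..##.: next=.  (t=0,i=9, bit6=0)
  nb ..#.#: next=.  (t=0,i=16, bit5=0)
  nb ..#..: next=#  (t=2,i=14, bit4=1)
  nb ...##: next=#  (t=0,i=2, bit3=1)
  nb ...#.: next=.  (t=0,i=15, bit2=0)
  nb ....#: next=#  (t=0,i=14, bit1=1)
  nb .....: next=#  (t=0,i=13, bit0=1)
  bits 10111110010101100101010100011011 = 3193328923

3193328923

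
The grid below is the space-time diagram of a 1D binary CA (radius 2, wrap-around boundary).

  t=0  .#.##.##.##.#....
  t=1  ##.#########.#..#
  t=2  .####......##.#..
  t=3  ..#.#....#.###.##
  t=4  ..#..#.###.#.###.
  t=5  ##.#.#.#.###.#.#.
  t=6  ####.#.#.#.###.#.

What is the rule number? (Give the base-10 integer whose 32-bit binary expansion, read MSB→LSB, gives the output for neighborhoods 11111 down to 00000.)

  #####|.  b31=0 t=1,i=5
  ####.|.  b30=0 t=1,i=10
  ###.#|#  b29=1 t=1,i=1
  ###..|#  b28=1 t=2,i=4
  ##.##|#  b27=1 t=0,i=5
  ##.#.|#  b26=1 t=0,i=11
  ##..#|.  b25=0 t=3,i=0
  ##...|.  b24=0 t=2,i=5
  #.###|#  b23=1 t=1,i=3
  #.##.|#  b22=1 t=0,i=3
  #.#.#|#  b21=1 t=4,i=11
  #.#..|.  b20=0 t=0,i=12
  #..##|.  b19=0 t=1,i=15
  #..#.|.  b18=0 t=3,i=1
  #...#|#  b17=1 t=2,i=16
  #....|.  b16=0 t=0,i=14
  .####|#  b15=1 t=1,i=4
  .###.|.  b14=0 t=1,i=0
  .##.#|#  b13=1 t=0,i=4
  .##..|.  b12=0 t=3,i=16
  .#.##|.  b11=0 t=0,i=2
  .#.#.|.  b10=0 t=3,i=3
  .#..#|#  b9=1 t=1,i=14
  .#...|#  b8=1 t=0,i=13
  ..###|.  b7=0 t=1,i=16
  ..##.|#  b6=1 t=2,i=11
  ..#.#|#  b5=1 t=0,i=1
  ..#..|.  b4=0 t=4,i=2
  ...##|.  b3=0 t=2,i=0
  ...#.|#  b2=1 t=0,i=0
  ....#|#  b1=1 t=0,i=16
  .....|.  b0=0 t=0,i=15
  bits 00111100111000101010001101100110 = 1021485926

1021485926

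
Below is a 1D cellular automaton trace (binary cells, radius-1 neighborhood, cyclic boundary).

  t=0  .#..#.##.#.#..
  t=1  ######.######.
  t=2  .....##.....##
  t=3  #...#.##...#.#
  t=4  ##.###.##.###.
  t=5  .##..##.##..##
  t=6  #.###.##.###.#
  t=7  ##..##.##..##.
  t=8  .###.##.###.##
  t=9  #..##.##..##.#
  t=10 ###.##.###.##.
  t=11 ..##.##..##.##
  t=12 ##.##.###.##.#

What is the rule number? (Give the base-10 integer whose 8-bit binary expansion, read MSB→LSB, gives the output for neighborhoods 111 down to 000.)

118

  ###|.  b7=0 t=1,i=1
  ##.|#  b6=1 t=0,i=7
  #.#|#  b5=1 t=0,i=5
  #..|#  b4=1 t=0,i=2
  .##|.  b3=0 t=0,i=6
  .#.|#  b2=1 t=0,i=1
  ..#|#  b1=1 t=0,i=0
  ...|.  b0=0 t=0,i=13
  bits 01110110 = 118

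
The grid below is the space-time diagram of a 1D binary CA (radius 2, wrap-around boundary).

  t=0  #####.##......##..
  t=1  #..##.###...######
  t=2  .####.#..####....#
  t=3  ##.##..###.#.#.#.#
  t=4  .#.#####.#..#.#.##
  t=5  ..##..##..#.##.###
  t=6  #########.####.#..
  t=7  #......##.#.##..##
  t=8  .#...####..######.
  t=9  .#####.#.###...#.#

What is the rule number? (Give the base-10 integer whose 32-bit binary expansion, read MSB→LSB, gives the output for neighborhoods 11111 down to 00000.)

  [31] ##### => .  t=0,i=2
  [30] ####. => #  t=0,i=3
  [29] ###.# => #  t=0,i=4
  [28] ###.. => .  t=1,i=0
  [27] ##.## => .  t=0,i=5
  [26] ##.#. => .  t=2,i=5
  [25] ##..# => #  t=0,i=16
  [24] ##... => #  t=0,i=8
  [23] #.### => #  t=1,i=6
  [22] #.##. => #  t=0,i=6
  [21] #.#.# => .  t=3,i=11
  [20] #.#.. => .  t=2,i=6
  [19] #..## => #  t=0,i=17
  [18] #..#. => .  t=4,i=11
  [17] #...# => #  t=1,i=10
  [16] #.... => .  t=0,i=9
  [15] .#### => .  t=0,i=1
  [14] .###. => .  t=1,i=7
  [13] .##.# => #  t=1,i=4
  [12] .##.. => #  t=0,i=7
  [11] .#.## => #  t=2,i=0
  [10] .#.#. => #  t=3,i=12
  [9] .#..# => #  t=2,i=7
  [8] .#... => #  t=8,i=2
  [7] ..### => #  t=0,i=0
  [6] ..##. => #  t=0,i=14
  [5] ..#.# => #  t=2,i=17
  [4] ..#.. => #  t=8,i=1
  [3] ...## => #  t=0,i=13
  [2] ...#. => .  t=2,i=16
  [1] ....# => #  t=0,i=12
  [0] ..... => .  t=0,i=10
  bits 01100011110010100011111111111010 = 1674199034

1674199034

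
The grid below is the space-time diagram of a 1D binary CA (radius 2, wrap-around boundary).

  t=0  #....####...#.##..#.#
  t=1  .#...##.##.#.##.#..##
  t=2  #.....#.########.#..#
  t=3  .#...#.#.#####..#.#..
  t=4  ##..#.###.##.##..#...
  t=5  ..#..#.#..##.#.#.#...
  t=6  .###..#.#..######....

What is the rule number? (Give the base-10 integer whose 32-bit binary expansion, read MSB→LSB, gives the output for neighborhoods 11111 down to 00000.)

  #####|#  b31=1 t=2,i=10
  ####.|.  b30=0 t=0,i=7
  ###.#|.  b29=0 t=2,i=15
  ###..|#  b28=1 t=0,i=8
  ##.##|.  b27=0 t=1,i=7
  ##.#.|#  b26=1 t=1,i=0
  ##..#|#  b25=1 t=0,i=16
  ##...|#  b24=1 t=0,i=1
  #.###|.  b23=0 t=2,i=8
  #.##.|#  b22=1 t=0,i=14
  #.#.#|#  b21=1 t=1,i=11
  #.#..|.  b20=0 t=1,i=1
  #..##|.  b19=0 t=1,i=18
  #..#.|.  b18=0 t=0,i=17
  #...#|.  b17=0 t=0,i=10
  #....|.  b16=0 t=0,i=2
  .####|#  b15=1 t=0,i=6
  .###.|#  b14=1 t=4,i=7
  .##.#|#  b13=1 t=1,i=6
  .##..|.  b12=0 t=0,i=0
  .#.##|#  b11=1 t=0,i=13
  .#.#.|#  b10=1 t=3,i=6
  .#..#|#  b9=1 t=1,i=17
  .#...|.  b8=0 t=1,i=2
  ..###|#  b7=1 t=0,i=5
  ..##.|.  b6=0 t=1,i=5
  ..#.#|.  b5=0 t=0,i=12
  ..#..|#  b4=1 t=3,i=1
  ...##|.  b3=0 t=0,i=4
  ...#.|#  b2=1 t=0,i=11
  ....#|.  b1=0 t=0,i=3
  .....|.  b0=0 t=2,i=3
  bits 10010111011000001110111010010100 = 2539712148

2539712148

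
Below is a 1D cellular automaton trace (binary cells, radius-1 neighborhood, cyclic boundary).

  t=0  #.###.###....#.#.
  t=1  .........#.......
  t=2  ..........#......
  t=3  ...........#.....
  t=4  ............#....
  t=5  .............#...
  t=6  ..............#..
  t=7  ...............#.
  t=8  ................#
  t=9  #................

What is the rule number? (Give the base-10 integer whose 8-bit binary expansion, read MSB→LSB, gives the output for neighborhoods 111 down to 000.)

  [7] ### => .  t=0,i=3
  [6] ##. => .  t=0,i=4
  [5] #.# => .  t=0,i=1
  [4] #.. => #  t=0,i=9
  [3] .## => .  t=0,i=2
  [2] .#. => .  t=0,i=0
  [1] ..# => .  t=0,i=12
  [0] ... => .  t=0,i=10
  bits 00010000 = 16

16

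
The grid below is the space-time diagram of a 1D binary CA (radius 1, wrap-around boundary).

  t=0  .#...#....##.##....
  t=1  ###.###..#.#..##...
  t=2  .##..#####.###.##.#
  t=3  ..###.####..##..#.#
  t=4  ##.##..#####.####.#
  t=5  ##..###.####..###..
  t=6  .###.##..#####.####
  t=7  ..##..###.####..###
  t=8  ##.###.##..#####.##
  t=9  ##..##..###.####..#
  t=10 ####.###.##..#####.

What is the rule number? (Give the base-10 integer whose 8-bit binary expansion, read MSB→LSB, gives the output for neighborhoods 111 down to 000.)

  ###|#  b7=1 t=1,i=1
  ##.|#  b6=1 t=0,i=11
  #.#|.  b5=0 t=0,i=12
  #..|#  b4=1 t=0,i=2
  .##|.  b3=0 t=0,i=10
  .#.|#  b2=1 t=0,i=1
  ..#|#  b1=1 t=0,i=0
  ...|.  b0=0 t=0,i=3
  bits 11010110 = 214

214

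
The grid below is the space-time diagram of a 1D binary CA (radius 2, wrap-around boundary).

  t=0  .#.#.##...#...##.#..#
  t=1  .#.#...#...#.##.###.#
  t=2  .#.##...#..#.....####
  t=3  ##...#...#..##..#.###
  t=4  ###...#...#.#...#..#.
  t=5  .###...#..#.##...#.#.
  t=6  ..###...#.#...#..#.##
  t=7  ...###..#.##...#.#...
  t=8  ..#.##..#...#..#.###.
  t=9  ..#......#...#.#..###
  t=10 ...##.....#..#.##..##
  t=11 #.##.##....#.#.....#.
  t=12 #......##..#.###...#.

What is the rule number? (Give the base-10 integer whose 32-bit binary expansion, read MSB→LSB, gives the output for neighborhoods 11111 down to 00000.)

1966195560

  nb #####: next=.  (t=3,i=20, bit31=0)
  nb ####.: next=#  (t=2,i=19, bit30=1)
  nb ###.#: next=#  (t=1,i=18, bit29=1)
  nb ###..: next=#  (t=3,i=1, bit28=1)
  nb ##.##: next=.  (t=1,i=15, bit27=0)
  nb ##.#.: next=#  (t=0,i=16, bit26=1)
  nb ##..#: next=.  (t=3,i=14, bit25=0)
  nb ##...: next=#  (t=0,i=7, bit24=1)
  nb #.###: next=.  (t=1,i=16, bit23=0)
  nb #.##.: next=.  (t=0,i=5, bit22=0)
  nb #.#.#: next=#  (t=0,i=1, bit21=1)
  nb #.#..: next=#  (t=0,i=17, bit20=1)
  nb #..##: next=.  (t=3,i=11, bit19=0)
  nb #..#.: next=.  (t=0,i=19, bit18=0)
  nb #...#: next=.  (t=0,i=8, bit17=0)
  nb #....: next=#  (t=2,i=13, bit16=1)
  nb .####: next=#  (t=2,i=18, bit15=1)
  nb .###.: next=#  (t=1,i=17, bit14=1)
  nb .##.#: next=.  (t=0,i=15, bit13=0)
  nb .##..: next=.  (t=0,i=6, bit12=0)
  nb .#.##: next=.  (t=0,i=4, bit11=0)
  nb .#.#.: next=.  (t=0,i=0, bit10=0)
  nb .#..#: next=#  (t=0,i=18, bit9=1)
  nb .#...: next=#  (t=0,i=11, bit8=1)
  nb ..###: next=.  (t=2,i=17, bit7=0)
  nb ..##.: next=#  (t=0,i=14, bit6=1)
  nb ..#.#: next=#  (t=0,i=20, bit5=1)
  nb ..#..: next=.  (t=0,i=10, bit4=0)
  nb ...##: next=#  (t=0,i=13, bit3=1)
  nb ...#.: next=.  (t=0,i=9, bit2=0)
  nb ....#: next=.  (t=2,i=15, bit1=0)
  nb .....: next=.  (t=2,i=14, bit0=0)
  bits 01110101001100011100001101101000 = 1966195560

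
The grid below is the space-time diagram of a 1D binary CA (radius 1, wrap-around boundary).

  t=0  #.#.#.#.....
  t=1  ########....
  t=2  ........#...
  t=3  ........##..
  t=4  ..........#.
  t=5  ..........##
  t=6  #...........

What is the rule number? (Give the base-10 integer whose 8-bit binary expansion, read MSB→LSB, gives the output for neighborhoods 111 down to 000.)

  ###|.  b7=0 t=1,i=1
  ##.|.  b6=0 t=1,i=7
  #.#|#  b5=1 t=0,i=1
  #..|#  b4=1 t=0,i=7
  .##|.  b3=0 t=1,i=0
  .#.|#  b2=1 t=0,i=0
  ..#|.  b1=0 t=0,i=11
  ...|.  b0=0 t=0,i=8
  bits 00110100 = 52

52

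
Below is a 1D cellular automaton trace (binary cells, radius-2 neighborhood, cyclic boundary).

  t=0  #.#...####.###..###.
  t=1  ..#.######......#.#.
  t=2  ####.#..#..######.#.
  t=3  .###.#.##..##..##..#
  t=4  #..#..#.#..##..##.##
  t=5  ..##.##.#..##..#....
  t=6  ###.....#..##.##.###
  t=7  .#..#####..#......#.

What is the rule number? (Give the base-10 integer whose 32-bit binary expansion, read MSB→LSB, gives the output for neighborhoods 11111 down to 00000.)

  nb #####: next=.  (t=1,i=6, bit31=0)
  nb ####.: next=#  (t=0,i=8, bit30=1)
  nb ###.#: next=#  (t=0,i=9, bit29=1)
  nb ###..: next=.  (t=0,i=13, bit28=0)
  nb ##.##: next=.  (t=0,i=10, bit27=0)
  nb ##.#.: next=.  (t=0,i=19, bit26=0)
  nb ##..#: next=.  (t=0,i=14, bit25=0)
  nb ##...: next=.  (t=1,i=10, bit24=0)
  nb #.###: next=.  (t=0,i=11, bit23=0)
  nb #.##.: next=.  (t=3,i=7, bit22=0)
  nb #.#.#: next=.  (t=0,i=0, bit21=0)
  nb #.#..: next=#  (t=0,i=2, bit20=1)
  nb #..##: next=.  (t=0,i=15, bit19=0)
  nb #..#.: next=#  (t=2,i=7, bit18=1)
  nb #...#: next=#  (t=0,i=4, bit17=1)
  nb #....: next=#  (t=1,i=11, bit16=1)
  nb .####: next=#  (t=0,i=7, bit15=1)
  nb .###.: next=.  (t=0,i=12, bit14=0)
  nb .##.#: next=.  (t=4,i=16, bit13=0)
  nb .##..: next=#  (t=3,i=8, bit12=1)
  nb .#.##: next=#  (t=1,i=3, bit11=1)
  nb .#.#.: next=.  (t=0,i=1, bit10=0)
  nb .#..#: next=.  (t=2,i=6, bit9=0)
  nb .#...: next=.  (t=0,i=3, bit8=0)
  nb ..###: next=#  (t=0,i=6, bit7=1)
  nb ..##.: next=#  (t=3,i=11, bit6=1)
  nb ..#.#: next=#  (t=1,i=2, bit5=1)
  nb ..#..: next=#  (t=2,i=8, bit4=1)
  nb ...##: next=#  (t=0,i=5, bit3=1)
  nb ...#.: next=#  (t=1,i=1, bit2=1)
  nb ....#: next=#  (t=1,i=14, bit1=1)
  nb .....: next=#  (t=1,i=12, bit0=1)
  bits 01100000000101111001100011111111 = 1612159231

1612159231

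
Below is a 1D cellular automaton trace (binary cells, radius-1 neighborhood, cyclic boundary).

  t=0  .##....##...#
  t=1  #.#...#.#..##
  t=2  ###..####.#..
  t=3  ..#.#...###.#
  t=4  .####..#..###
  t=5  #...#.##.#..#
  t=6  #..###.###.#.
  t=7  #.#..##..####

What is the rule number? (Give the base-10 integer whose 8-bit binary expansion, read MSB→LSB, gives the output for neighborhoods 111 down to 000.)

102

  ###|.  b7=0 t=1,i=12
  ##.|#  b6=1 t=0,i=2
  #.#|#  b5=1 t=0,i=0
  #..|.  b4=0 t=0,i=3
  .##|.  b3=0 t=0,i=1
  .#.|#  b2=1 t=0,i=12
  ..#|#  b1=1 t=0,i=6
  ...|.  b0=0 t=0,i=4
  bits 01100110 = 102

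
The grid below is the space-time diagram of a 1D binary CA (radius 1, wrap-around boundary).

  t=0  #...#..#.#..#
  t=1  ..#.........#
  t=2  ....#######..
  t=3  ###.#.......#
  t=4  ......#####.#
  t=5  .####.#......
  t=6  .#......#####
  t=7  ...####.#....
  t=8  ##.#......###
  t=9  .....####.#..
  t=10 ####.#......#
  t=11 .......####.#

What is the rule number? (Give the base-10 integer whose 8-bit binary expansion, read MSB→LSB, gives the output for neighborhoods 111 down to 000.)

  ### -> .   bit 7 = 0  t=2,i=5
  ##. -> .   bit 6 = 0  t=0,i=0
  #.# -> .   bit 5 = 0  t=0,i=8
  #.. -> .   bit 4 = 0  t=0,i=1
  .## -> #   bit 3 = 1  t=0,i=12
  .#. -> .   bit 2 = 0  t=0,i=4
  ..# -> .   bit 1 = 0  t=0,i=3
  ... -> #   bit 0 = 1  t=0,i=2
  bits 00001001 = 9

9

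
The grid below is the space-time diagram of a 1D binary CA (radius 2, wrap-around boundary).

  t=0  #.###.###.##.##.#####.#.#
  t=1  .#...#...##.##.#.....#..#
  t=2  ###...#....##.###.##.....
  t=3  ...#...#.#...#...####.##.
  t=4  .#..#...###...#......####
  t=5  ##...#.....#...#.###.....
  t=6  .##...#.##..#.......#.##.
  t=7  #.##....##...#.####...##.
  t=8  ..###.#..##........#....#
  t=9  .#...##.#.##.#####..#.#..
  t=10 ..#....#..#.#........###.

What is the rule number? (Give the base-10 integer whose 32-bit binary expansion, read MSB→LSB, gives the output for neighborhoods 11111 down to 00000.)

  ##### -> .   bit 31 = 0  t=0,i=18
  ####. -> .   bit 30 = 0  t=0,i=19
  ###.# -> .   bit 29 = 0  t=0,i=4
  ###.. -> .   bit 28 = 0  t=2,i=2
  ##.## -> #   bit 27 = 1  t=0,i=1
  ##.#. -> #   bit 26 = 1  t=0,i=21
  ##..# -> .   bit 25 = 0  t=6,i=10
  ##... -> #   bit 24 = 1  t=2,i=3
  #.### -> .   bit 23 = 0  t=0,i=2
  #.##. -> #   bit 22 = 1  t=0,i=10
  #.#.# -> .   bit 21 = 0  t=0,i=22
  #.#.. -> #   bit 20 = 1  t=1,i=1
  #..## -> #   bit 19 = 1  t=6,i=0
  #..#. -> .   bit 18 = 0  t=1,i=23
  #...# -> .   bit 17 = 0  t=1,i=3
  #.... -> .   bit 16 = 0  t=1,i=17
  .#### -> .   bit 15 = 0  t=0,i=17
  .###. -> .   bit 14 = 0  t=0,i=3
  .##.# -> .   bit 13 = 0  t=0,i=0
  .##.. -> #   bit 12 = 1  t=2,i=19
  .#.## -> .   bit 11 = 0  t=0,i=23
  .#.#. -> #   bit 10 = 1  t=1,i=0
  .#..# -> .   bit 9 = 0  t=1,i=22
  .#... -> #   bit 8 = 1  t=1,i=2
  ..### -> .   bit 7 = 0  t=2,i=0
  ..##. -> .   bit 6 = 0  t=1,i=9
  ..#.# -> .   bit 5 = 0  t=1,i=24
  ..#.. -> .   bit 4 = 0  t=1,i=5
  ...## -> .   bit 3 = 0  t=1,i=8
  ...#. -> .   bit 2 = 0  t=1,i=4
  ....# -> #   bit 1 = 1  t=1,i=19
  ..... -> #   bit 0 = 1  t=1,i=18
  bits 00001101010110000001010100000011 = 223876355

223876355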